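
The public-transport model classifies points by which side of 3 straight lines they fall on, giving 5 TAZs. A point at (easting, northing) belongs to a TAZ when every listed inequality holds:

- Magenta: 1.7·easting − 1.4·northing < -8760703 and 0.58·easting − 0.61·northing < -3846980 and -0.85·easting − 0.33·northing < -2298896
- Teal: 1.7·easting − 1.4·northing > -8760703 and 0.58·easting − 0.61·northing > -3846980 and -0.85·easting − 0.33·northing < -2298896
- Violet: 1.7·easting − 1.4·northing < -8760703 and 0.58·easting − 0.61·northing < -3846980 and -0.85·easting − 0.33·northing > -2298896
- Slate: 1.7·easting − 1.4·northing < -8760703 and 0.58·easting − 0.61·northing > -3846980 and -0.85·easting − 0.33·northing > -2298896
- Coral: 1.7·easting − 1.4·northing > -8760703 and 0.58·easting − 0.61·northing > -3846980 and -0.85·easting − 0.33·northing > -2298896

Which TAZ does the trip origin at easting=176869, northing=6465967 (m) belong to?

1.7·176869 − 1.4·6465967 = -8751676.500, which is > -8760703
0.58·176869 − 0.61·6465967 = -3841655.850, which is > -3846980
-0.85·176869 − 0.33·6465967 = -2284107.760, which is > -2298896
This sign pattern matches Coral.

Coral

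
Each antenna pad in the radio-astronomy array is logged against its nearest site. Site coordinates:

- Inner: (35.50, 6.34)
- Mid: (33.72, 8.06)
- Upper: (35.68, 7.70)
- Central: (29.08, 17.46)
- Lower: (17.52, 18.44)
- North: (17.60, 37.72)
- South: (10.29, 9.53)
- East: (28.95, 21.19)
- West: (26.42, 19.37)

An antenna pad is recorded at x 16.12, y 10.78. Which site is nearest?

Squared distances to each site:
Inner: 395.298; Mid: 317.158; Upper: 392.080; Central: 212.584; Lower: 60.636; North: 727.954; South: 35.551; East: 272.977; West: 179.878.
Minimum at South.

South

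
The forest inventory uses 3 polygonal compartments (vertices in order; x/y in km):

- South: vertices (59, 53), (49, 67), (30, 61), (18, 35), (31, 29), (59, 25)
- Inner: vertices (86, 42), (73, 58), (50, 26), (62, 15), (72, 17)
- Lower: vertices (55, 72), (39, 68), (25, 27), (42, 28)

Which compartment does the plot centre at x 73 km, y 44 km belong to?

Inner

Cast a ray rightward from (73, 44). For each polygon, the edges (by vertex number in listed order) whose endpoints lie on opposite sides of y = 44, where each meets that height, and whether that is right or left of the point:
South: 3–4 at x≈22.2 (left), 6–1 at x≈59.0 (left) → 0 crossings.
Inner: 1–2 at x≈84.4 (right), 2–3 at x≈62.9 (left) → 1 crossing.
Lower: 2–3 at x≈30.8 (left), 4–1 at x≈46.7 (left) → 0 crossings.
Only Inner has an odd count, so the point is inside Inner.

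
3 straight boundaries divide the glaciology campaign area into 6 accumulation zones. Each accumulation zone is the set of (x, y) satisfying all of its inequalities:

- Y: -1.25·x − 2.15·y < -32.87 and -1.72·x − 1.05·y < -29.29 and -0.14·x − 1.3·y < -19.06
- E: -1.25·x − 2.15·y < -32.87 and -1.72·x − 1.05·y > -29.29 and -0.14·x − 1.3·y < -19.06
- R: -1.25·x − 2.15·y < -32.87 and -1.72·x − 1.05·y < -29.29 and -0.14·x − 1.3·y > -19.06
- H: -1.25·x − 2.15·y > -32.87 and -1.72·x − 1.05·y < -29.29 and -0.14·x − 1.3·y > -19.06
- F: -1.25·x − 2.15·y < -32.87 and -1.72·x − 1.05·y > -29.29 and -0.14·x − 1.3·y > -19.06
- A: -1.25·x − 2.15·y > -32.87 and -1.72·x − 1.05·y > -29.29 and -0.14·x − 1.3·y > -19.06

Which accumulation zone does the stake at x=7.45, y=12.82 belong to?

-1.25·7.45 − 2.15·12.82 = -36.876, which is < -32.87
-1.72·7.45 − 1.05·12.82 = -26.275, which is > -29.29
-0.14·7.45 − 1.3·12.82 = -17.709, which is > -19.06
This sign pattern matches F.

F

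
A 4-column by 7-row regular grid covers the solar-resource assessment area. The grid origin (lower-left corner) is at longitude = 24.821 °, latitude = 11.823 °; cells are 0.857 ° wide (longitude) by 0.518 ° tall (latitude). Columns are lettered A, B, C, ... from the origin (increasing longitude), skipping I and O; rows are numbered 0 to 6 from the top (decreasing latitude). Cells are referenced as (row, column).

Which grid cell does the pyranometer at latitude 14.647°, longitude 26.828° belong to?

(1, C)

Column index: ⌊(26.828 − 24.821) / 0.857⌋ = ⌊2.342⌋ = 2 → column C
Row offset from origin: ⌊(14.647 − 11.823) / 0.518⌋ = ⌊5.452⌋ = 5 → row 1 (counted from top)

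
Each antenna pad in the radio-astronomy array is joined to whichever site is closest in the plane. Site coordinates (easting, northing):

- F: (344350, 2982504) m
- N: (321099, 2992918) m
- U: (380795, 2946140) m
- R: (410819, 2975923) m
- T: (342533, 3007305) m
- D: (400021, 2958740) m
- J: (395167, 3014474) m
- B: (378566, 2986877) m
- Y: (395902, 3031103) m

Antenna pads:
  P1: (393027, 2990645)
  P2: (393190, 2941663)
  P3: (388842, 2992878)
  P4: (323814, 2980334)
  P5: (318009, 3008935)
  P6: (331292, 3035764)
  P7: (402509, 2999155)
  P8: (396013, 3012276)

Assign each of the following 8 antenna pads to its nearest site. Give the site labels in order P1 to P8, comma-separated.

B, U, B, N, N, T, J, J

P1 → B (d²=223318345.00)
P2 → U (d²=173679554.00)
P3 → B (d²=141608177.00)
P4 → N (d²=165728281.00)
P5 → N (d²=266092389.00)
P6 → T (d²=936274762.00)
P7 → J (d²=288576725.00)
P8 → J (d²=5546920.00)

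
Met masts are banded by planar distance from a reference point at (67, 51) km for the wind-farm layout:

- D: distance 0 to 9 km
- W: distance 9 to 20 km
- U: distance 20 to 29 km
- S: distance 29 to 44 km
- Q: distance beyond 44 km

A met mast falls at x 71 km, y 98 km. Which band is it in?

Distance = √((71−67)² + (98−51)²) = √(16.000 + 2209.000) = 47.170 km.
44 ≤ 47.170 < ∞ → Q.

Q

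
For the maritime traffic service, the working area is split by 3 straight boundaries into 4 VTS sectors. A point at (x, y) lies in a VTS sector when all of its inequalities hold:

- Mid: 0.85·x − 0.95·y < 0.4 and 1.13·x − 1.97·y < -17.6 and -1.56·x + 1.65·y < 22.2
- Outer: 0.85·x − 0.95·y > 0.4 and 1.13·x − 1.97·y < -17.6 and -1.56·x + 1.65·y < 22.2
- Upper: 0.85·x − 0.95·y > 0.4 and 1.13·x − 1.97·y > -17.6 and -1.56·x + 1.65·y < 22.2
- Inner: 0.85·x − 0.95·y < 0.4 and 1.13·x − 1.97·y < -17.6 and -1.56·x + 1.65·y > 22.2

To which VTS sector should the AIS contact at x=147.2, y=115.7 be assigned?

0.85·147.2 − 0.95·115.7 = 15.205, which is > 0.4
1.13·147.2 − 1.97·115.7 = -61.593, which is < -17.6
-1.56·147.2 + 1.65·115.7 = -38.727, which is < 22.2
This sign pattern matches Outer.

Outer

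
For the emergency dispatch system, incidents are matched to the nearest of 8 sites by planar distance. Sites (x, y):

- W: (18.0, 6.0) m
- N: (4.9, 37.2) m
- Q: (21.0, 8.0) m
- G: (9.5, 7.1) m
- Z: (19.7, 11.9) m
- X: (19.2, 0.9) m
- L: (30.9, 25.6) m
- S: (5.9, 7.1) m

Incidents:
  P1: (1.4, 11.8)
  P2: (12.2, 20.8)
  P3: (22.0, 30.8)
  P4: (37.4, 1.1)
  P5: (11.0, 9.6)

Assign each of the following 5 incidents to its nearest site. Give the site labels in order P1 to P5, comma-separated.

S, Z, L, Q, G

P1 → S (d²=42.34)
P2 → Z (d²=135.46)
P3 → L (d²=106.25)
P4 → Q (d²=316.57)
P5 → G (d²=8.50)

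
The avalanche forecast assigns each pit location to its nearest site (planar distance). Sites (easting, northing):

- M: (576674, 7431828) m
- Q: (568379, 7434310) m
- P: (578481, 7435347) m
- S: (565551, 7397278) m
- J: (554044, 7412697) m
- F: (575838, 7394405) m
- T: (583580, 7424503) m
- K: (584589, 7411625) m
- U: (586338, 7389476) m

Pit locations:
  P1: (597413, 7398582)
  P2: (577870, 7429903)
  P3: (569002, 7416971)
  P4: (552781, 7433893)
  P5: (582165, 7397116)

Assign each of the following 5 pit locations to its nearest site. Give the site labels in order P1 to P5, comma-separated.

P1 → U (d²=205574861.00)
P2 → M (d²=5136041.00)
P3 → J (d²=242008840.00)
P4 → Q (d²=243471493.00)
P5 → F (d²=47380450.00)

U, M, J, Q, F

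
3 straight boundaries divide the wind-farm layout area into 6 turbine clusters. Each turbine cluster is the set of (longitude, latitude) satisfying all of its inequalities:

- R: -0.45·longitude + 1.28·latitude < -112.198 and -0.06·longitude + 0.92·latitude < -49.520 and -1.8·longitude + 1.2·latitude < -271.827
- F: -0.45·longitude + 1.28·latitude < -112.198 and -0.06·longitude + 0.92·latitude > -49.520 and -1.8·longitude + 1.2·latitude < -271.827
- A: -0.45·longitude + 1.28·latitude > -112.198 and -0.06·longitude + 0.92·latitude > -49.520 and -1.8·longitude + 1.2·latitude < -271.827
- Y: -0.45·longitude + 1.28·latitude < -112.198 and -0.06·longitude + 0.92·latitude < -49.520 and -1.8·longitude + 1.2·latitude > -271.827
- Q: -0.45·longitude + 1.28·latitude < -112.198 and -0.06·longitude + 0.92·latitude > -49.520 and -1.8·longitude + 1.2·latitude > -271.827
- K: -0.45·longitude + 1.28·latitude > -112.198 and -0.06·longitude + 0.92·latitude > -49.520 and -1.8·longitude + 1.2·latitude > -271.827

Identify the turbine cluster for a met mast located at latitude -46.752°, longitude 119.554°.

Y

-0.45·119.554 + 1.28·-46.752 = -113.642, which is < -112.198
-0.06·119.554 + 0.92·-46.752 = -50.185, which is < -49.520
-1.8·119.554 + 1.2·-46.752 = -271.300, which is > -271.827
This sign pattern matches Y.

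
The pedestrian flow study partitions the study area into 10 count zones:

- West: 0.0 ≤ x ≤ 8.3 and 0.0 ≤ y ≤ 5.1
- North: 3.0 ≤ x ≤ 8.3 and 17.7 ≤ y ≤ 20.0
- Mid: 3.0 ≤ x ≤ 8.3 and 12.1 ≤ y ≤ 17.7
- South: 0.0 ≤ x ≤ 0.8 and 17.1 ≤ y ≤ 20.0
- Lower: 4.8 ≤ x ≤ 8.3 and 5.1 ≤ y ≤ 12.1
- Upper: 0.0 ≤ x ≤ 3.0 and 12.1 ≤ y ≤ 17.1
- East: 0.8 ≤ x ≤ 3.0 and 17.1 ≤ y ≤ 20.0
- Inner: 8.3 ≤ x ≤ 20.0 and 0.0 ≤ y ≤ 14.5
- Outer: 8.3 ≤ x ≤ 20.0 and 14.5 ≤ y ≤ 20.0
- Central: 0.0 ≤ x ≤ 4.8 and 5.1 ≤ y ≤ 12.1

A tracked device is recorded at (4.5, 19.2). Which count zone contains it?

The point has x = 4.5 and y = 19.2.
Only North satisfies 3.0 ≤ x ≤ 8.3 and 17.7 ≤ y ≤ 20.0.

North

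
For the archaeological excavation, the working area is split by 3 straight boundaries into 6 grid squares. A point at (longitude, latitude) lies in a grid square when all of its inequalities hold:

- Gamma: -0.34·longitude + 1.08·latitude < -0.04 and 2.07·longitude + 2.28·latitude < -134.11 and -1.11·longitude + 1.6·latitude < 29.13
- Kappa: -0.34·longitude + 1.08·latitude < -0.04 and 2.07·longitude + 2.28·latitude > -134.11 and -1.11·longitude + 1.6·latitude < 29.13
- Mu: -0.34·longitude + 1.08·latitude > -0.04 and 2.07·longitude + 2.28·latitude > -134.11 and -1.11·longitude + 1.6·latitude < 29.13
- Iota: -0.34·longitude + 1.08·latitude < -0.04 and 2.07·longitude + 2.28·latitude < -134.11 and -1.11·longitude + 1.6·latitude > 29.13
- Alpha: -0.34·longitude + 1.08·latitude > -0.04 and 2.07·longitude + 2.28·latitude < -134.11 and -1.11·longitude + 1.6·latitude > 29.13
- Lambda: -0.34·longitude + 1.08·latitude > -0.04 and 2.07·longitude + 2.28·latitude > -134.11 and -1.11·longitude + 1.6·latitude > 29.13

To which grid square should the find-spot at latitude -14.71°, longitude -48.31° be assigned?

Lambda

-0.34·-48.31 + 1.08·-14.71 = 0.539, which is > -0.04
2.07·-48.31 + 2.28·-14.71 = -133.541, which is > -134.11
-1.11·-48.31 + 1.6·-14.71 = 30.088, which is > 29.13
This sign pattern matches Lambda.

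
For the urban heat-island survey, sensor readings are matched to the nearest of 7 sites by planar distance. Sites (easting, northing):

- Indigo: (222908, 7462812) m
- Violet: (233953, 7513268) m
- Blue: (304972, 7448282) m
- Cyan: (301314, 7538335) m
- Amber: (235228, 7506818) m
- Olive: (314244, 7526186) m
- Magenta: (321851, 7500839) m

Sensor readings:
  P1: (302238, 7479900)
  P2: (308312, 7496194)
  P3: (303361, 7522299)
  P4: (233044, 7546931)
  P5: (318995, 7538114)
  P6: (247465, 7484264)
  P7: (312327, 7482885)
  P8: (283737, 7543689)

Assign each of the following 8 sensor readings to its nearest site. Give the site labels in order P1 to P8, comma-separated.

Magenta, Magenta, Olive, Violet, Olive, Amber, Magenta, Cyan

P1 → Magenta (d²=823111490.00)
P2 → Magenta (d²=204880546.00)
P3 → Olive (d²=133548458.00)
P4 → Violet (d²=1134023850.00)
P5 → Olive (d²=164849185.00)
P6 → Amber (d²=658427085.00)
P7 → Magenta (d²=413052692.00)
P8 → Cyan (d²=337616245.00)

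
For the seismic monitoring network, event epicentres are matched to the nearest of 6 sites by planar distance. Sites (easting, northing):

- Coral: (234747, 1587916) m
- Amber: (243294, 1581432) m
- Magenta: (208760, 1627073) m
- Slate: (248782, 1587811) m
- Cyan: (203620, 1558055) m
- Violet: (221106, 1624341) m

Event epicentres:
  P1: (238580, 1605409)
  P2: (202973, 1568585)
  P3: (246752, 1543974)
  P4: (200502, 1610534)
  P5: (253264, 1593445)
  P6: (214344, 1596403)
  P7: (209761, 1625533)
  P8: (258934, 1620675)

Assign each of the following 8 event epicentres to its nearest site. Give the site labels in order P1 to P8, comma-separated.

Coral, Cyan, Amber, Magenta, Slate, Coral, Magenta, Slate

P1 → Coral (d²=320696938.00)
P2 → Cyan (d²=111299509.00)
P3 → Amber (d²=1415059528.00)
P4 → Magenta (d²=341733085.00)
P5 → Slate (d²=51830280.00)
P6 → Coral (d²=488311578.00)
P7 → Magenta (d²=3373601.00)
P8 → Slate (d²=1183105600.00)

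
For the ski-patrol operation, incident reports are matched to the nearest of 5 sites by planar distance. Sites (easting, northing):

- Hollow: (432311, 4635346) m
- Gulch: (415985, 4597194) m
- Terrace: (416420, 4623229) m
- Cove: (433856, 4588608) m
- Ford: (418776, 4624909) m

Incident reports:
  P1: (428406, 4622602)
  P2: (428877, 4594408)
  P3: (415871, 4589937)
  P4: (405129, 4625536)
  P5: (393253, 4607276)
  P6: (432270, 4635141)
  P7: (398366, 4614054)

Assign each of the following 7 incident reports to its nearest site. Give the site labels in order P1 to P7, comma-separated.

P1 → Ford (d²=98059149.00)
P2 → Cove (d²=58430441.00)
P3 → Gulch (d²=52677045.00)
P4 → Terrace (d²=132808930.00)
P5 → Gulch (d²=618390548.00)
P6 → Hollow (d²=43706.00)
P7 → Terrace (d²=410127541.00)

Ford, Cove, Gulch, Terrace, Gulch, Hollow, Terrace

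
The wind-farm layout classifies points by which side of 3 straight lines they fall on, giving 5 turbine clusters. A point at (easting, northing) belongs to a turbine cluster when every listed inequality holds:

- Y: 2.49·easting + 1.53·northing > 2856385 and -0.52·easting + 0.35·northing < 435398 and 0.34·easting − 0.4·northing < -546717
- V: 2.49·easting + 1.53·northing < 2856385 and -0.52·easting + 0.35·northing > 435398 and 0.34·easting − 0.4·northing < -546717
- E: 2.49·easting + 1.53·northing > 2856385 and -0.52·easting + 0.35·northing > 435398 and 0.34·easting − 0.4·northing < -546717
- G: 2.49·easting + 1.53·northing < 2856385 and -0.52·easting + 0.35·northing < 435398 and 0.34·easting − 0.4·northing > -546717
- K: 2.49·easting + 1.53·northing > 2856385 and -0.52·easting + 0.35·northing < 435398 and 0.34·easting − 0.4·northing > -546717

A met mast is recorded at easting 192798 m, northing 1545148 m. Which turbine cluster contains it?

V

2.49·192798 + 1.53·1545148 = 2844143.460, which is < 2856385
-0.52·192798 + 0.35·1545148 = 440546.840, which is > 435398
0.34·192798 − 0.4·1545148 = -552507.880, which is < -546717
This sign pattern matches V.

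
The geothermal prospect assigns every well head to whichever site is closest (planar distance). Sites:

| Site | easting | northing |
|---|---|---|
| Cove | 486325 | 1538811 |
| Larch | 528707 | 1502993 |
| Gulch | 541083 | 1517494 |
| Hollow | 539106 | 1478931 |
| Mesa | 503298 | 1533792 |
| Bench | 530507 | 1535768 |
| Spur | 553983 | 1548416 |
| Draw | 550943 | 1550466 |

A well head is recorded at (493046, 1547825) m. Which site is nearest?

Cove

Squared distances to each site:
Cove: 126424037.000; Larch: 3281615145.000; Gulch: 3227522930.000; Hollow: 6867906836.000; Mesa: 302028593.000; Bench: 1548697770.000; Spur: 3713667250.000; Draw: 3359037490.000.
Minimum at Cove.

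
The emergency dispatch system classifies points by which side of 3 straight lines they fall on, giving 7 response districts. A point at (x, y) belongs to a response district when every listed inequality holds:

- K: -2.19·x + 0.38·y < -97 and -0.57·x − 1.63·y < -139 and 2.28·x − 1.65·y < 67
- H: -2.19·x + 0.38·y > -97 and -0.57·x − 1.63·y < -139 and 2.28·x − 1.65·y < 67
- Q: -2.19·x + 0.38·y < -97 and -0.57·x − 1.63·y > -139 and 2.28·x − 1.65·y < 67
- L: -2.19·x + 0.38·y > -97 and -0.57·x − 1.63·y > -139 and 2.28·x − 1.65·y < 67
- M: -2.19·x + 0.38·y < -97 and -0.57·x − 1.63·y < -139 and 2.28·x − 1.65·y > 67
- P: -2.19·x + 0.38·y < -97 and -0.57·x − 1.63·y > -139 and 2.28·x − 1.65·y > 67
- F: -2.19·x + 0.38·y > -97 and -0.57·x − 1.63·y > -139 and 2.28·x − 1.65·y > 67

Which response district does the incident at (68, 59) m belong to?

Q

-2.19·68 + 0.38·59 = -126.500, which is < -97
-0.57·68 − 1.63·59 = -134.930, which is > -139
2.28·68 − 1.65·59 = 57.690, which is < 67
This sign pattern matches Q.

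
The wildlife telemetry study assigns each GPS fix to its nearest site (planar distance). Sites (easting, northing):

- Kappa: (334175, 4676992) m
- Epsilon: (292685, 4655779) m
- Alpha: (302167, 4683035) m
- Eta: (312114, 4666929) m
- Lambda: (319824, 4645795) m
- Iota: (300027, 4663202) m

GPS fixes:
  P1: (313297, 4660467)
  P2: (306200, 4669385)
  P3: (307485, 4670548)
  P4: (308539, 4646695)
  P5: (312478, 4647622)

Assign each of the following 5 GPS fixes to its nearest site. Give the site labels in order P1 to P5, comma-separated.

P1 → Eta (d²=43156933.00)
P2 → Eta (d²=41007332.00)
P3 → Eta (d²=34524802.00)
P4 → Lambda (d²=128161225.00)
P5 → Lambda (d²=57301645.00)

Eta, Eta, Eta, Lambda, Lambda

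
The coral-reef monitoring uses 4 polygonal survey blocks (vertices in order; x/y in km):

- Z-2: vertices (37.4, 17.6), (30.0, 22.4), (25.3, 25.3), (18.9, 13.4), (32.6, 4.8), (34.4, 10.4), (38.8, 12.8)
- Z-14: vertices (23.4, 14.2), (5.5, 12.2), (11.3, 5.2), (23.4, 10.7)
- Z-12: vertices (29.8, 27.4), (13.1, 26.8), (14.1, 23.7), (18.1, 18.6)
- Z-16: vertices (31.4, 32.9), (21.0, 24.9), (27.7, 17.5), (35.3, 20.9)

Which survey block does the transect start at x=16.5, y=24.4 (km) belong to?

Cast a ray rightward from (16.5, 24.4). For each polygon, the edges (by vertex number in listed order) whose endpoints lie on opposite sides of y = 24.4, where each meets that height, and whether that is right or left of the point:
Z-2: 2–3 at x≈26.76 (right), 3–4 at x≈24.82 (right) → 2 crossings.
Z-14: no edge straddles that height → 0 crossings.
Z-12: 2–3 at x≈13.87 (left), 4–1 at x≈25.81 (right) → 1 crossing.
Z-16: 2–3 at x≈21.45 (right), 4–1 at x≈34.16 (right) → 2 crossings.
Only Z-12 has an odd count, so the point is inside Z-12.

Z-12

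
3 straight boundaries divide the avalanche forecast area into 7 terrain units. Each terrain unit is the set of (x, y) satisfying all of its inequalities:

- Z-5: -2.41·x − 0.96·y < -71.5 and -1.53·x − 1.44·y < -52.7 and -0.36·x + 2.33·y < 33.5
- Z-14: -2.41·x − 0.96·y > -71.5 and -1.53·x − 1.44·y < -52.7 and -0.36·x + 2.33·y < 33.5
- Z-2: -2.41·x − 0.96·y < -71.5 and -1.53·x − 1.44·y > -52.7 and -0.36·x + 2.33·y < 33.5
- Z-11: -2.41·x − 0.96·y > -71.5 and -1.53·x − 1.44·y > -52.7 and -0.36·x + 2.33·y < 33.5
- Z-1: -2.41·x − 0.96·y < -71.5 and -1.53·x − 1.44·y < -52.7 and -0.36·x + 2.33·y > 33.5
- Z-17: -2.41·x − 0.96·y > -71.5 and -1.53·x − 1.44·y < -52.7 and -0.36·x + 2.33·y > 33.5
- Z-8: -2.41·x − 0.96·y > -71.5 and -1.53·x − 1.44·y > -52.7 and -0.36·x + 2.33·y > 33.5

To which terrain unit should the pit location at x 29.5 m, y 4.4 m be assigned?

Z-2

-2.41·29.5 − 0.96·4.4 = -75.319, which is < -71.5
-1.53·29.5 − 1.44·4.4 = -51.471, which is > -52.7
-0.36·29.5 + 2.33·4.4 = -0.368, which is < 33.5
This sign pattern matches Z-2.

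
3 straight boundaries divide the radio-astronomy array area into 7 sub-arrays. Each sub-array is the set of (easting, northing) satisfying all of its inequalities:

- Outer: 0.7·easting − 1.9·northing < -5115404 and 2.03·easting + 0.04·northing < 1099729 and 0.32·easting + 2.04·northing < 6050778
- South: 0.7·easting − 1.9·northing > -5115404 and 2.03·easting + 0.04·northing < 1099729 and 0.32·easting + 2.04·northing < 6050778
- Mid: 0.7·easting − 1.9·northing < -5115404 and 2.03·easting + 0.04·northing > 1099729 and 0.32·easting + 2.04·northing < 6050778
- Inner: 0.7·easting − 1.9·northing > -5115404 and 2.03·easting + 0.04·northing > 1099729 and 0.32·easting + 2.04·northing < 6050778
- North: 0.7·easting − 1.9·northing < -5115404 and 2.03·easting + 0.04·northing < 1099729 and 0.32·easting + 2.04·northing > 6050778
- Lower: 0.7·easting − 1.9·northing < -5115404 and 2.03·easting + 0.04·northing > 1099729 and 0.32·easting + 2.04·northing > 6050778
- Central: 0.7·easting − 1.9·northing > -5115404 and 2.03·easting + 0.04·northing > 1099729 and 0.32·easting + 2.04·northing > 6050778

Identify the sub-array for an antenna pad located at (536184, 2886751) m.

0.7·536184 − 1.9·2886751 = -5109498.100, which is > -5115404
2.03·536184 + 0.04·2886751 = 1203923.560, which is > 1099729
0.32·536184 + 2.04·2886751 = 6060550.920, which is > 6050778
This sign pattern matches Central.

Central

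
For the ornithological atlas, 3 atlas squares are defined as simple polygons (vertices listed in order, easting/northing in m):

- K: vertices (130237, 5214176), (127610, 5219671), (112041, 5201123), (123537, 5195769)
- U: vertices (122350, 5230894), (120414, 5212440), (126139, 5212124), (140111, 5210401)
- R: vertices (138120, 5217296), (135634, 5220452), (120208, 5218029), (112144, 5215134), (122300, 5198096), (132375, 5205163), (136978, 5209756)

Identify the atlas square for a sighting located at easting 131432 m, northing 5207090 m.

R

Cast a ray rightward from (131432, 5207090). For each polygon, the edges (by vertex number in listed order) whose endpoints lie on opposite sides of northing = 5207090, where each meets that height, and whether that is right or left of the point:
K: 2–3 at easting≈117049.6 (left), 4–1 at easting≈127657.8 (left) → 0 crossings.
U: no edge straddles that height → 0 crossings.
R: 4–5 at easting≈116938.9 (left), 6–7 at easting≈134306.2 (right) → 1 crossing.
Only R has an odd count, so the point is inside R.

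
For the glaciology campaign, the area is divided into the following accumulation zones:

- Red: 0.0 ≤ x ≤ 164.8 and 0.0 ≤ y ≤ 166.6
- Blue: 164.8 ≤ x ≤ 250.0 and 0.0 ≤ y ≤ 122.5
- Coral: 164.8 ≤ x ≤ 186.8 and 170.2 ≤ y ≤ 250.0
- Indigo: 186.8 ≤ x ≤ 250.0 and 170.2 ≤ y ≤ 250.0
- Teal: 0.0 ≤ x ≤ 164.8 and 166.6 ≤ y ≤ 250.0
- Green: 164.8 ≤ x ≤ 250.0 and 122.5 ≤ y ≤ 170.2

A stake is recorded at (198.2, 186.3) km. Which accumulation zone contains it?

The point has x = 198.2 and y = 186.3.
Only Indigo satisfies 186.8 ≤ x ≤ 250.0 and 170.2 ≤ y ≤ 250.0.

Indigo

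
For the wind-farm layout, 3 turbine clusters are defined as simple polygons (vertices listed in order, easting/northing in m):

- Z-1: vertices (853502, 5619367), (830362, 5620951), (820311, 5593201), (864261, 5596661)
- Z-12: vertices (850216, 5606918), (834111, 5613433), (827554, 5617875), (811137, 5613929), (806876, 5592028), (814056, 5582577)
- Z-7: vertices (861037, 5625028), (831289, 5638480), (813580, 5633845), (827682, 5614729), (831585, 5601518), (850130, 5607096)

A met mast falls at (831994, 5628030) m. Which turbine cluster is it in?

Z-7

Cast a ray rightward from (831994, 5628030). For each polygon, the edges (by vertex number in listed order) whose endpoints lie on opposite sides of northing = 5628030, where each meets that height, and whether that is right or left of the point:
Z-1: no edge straddles that height → 0 crossings.
Z-12: no edge straddles that height → 0 crossings.
Z-7: 1–2 at easting≈854398.3 (right), 3–4 at easting≈817869.8 (left) → 1 crossing.
Only Z-7 has an odd count, so the point is inside Z-7.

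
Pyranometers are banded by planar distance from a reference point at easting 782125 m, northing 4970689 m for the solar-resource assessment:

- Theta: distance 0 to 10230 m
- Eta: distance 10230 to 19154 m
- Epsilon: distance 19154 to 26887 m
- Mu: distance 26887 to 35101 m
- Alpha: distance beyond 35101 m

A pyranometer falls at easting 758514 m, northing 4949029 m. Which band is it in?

Distance = √((758514−782125)² + (4949029−4970689)²) = √(557479321.000 + 469155600.000) = 32041.144 m.
26887 ≤ 32041.144 < 35101 → Mu.

Mu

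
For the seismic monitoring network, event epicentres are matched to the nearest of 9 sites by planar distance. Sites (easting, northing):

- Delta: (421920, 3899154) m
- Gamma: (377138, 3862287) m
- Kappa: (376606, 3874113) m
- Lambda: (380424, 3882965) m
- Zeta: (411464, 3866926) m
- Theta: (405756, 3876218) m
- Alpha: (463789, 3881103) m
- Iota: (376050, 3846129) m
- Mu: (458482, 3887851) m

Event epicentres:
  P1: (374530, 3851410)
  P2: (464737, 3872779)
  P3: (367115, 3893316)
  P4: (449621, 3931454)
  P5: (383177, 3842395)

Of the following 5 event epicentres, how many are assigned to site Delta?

P1 → Iota
P2 → Alpha
P3 → Lambda
P4 → Delta
P5 → Iota
1 of the 5 goes to Delta.

1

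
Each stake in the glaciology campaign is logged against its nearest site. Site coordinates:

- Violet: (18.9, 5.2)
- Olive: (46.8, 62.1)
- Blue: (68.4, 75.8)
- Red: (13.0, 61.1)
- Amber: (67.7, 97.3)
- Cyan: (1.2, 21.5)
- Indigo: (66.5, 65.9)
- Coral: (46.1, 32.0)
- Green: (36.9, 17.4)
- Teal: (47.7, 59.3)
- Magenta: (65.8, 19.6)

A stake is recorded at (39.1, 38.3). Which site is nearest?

Squared distances to each site:
Violet: 1503.650; Olive: 625.730; Blue: 2264.740; Red: 1201.050; Amber: 4298.960; Cyan: 1718.650; Indigo: 1512.520; Coral: 88.690; Green: 441.650; Teal: 514.960; Magenta: 1062.580.
Minimum at Coral.

Coral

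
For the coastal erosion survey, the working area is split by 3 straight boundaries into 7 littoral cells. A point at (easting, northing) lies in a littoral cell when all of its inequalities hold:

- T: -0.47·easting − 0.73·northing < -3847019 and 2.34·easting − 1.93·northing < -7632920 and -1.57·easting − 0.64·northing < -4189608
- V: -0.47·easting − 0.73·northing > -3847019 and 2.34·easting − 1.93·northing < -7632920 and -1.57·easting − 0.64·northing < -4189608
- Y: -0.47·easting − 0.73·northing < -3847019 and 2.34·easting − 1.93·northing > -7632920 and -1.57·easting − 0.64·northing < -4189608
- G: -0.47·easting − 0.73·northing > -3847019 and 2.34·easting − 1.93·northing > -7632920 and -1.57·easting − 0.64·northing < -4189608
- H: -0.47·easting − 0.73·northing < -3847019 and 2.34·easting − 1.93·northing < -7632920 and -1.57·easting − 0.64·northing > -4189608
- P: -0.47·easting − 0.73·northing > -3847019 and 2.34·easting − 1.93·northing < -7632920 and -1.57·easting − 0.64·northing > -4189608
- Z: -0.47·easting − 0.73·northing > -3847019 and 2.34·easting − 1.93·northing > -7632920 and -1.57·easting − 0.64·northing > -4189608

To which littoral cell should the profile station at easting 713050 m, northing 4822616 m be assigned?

T

-0.47·713050 − 0.73·4822616 = -3855643.180, which is < -3847019
2.34·713050 − 1.93·4822616 = -7639111.880, which is < -7632920
-1.57·713050 − 0.64·4822616 = -4205962.740, which is < -4189608
This sign pattern matches T.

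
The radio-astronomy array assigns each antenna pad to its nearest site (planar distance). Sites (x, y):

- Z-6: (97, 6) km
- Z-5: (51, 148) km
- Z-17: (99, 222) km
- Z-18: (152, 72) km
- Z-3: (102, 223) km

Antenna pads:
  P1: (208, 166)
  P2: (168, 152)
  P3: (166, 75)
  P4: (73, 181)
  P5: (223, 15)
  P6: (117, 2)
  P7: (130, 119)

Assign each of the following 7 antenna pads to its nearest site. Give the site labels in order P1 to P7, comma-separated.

P1 → Z-18 (d²=11972.00)
P2 → Z-18 (d²=6656.00)
P3 → Z-18 (d²=205.00)
P4 → Z-5 (d²=1573.00)
P5 → Z-18 (d²=8290.00)
P6 → Z-6 (d²=416.00)
P7 → Z-18 (d²=2693.00)

Z-18, Z-18, Z-18, Z-5, Z-18, Z-6, Z-18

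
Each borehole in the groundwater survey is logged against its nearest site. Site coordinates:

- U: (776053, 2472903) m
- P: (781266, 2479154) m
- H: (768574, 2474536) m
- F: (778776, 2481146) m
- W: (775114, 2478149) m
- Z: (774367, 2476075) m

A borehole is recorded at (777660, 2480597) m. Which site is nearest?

F

Squared distances to each site:
U: 61780085.000; P: 15085485.000; H: 119291117.000; F: 1546857.000; W: 12474820.000; Z: 31292333.000.
Minimum at F.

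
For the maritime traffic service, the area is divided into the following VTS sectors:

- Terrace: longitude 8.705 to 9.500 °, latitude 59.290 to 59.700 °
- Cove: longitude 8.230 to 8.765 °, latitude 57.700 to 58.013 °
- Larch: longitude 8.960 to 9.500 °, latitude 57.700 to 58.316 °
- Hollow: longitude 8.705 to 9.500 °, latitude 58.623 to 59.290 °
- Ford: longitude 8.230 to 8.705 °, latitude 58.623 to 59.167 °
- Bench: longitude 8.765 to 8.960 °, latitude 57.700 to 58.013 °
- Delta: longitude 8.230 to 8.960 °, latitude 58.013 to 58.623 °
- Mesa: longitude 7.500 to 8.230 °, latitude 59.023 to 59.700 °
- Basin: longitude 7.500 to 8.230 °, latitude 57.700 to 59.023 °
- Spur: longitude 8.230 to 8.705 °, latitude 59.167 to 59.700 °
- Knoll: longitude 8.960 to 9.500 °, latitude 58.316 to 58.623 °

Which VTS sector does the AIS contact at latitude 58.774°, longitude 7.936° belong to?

Basin

The point has longitude = 7.936 and latitude = 58.774.
Only Basin satisfies 7.500 ≤ longitude ≤ 8.230 and 57.700 ≤ latitude ≤ 59.023.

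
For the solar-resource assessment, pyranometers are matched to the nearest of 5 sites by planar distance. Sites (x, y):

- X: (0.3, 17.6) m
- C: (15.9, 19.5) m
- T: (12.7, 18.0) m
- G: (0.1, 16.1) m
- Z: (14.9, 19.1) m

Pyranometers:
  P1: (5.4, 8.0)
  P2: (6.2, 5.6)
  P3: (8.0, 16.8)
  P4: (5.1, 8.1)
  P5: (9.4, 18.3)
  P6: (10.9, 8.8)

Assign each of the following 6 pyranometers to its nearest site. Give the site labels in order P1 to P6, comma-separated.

P1 → G (d²=93.70)
P2 → G (d²=147.46)
P3 → T (d²=23.53)
P4 → G (d²=89.00)
P5 → T (d²=10.98)
P6 → T (d²=87.88)

G, G, T, G, T, T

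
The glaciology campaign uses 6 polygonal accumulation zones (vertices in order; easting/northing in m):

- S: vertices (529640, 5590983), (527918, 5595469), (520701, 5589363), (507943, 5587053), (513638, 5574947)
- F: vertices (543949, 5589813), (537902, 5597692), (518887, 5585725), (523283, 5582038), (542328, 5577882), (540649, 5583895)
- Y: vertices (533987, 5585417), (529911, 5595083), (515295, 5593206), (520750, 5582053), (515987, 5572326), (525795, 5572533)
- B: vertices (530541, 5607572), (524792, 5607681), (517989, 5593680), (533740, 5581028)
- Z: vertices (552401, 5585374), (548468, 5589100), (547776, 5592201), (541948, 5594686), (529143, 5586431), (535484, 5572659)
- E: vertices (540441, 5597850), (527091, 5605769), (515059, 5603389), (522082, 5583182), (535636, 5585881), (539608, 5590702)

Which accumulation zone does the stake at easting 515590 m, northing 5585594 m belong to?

Cast a ray rightward from (515590, 5585594). For each polygon, the edges (by vertex number in listed order) whose endpoints lie on opposite sides of northing = 5585594, where each meets that height, and whether that is right or left of the point:
S: 4–5 at easting≈508629.4 (left), 5–1 at easting≈524262.4 (right) → 1 crossing.
F: 3–4 at easting≈519043.2 (right), 6–1 at easting≈541596.4 (right) → 2 crossings.
Y: 1–2 at easting≈533912.4 (right), 3–4 at easting≈519018.1 (right) → 2 crossings.
B: 3–4 at easting≈528055.6 (right), 4–1 at easting≈533189.7 (right) → 2 crossings.
Z: 1–2 at easting≈552168.8 (right), 5–6 at easting≈529528.4 (right) → 2 crossings.
E: 3–4 at easting≈521243.7 (right), 4–5 at easting≈534194.7 (right) → 2 crossings.
Only S has an odd count, so the point is inside S.

S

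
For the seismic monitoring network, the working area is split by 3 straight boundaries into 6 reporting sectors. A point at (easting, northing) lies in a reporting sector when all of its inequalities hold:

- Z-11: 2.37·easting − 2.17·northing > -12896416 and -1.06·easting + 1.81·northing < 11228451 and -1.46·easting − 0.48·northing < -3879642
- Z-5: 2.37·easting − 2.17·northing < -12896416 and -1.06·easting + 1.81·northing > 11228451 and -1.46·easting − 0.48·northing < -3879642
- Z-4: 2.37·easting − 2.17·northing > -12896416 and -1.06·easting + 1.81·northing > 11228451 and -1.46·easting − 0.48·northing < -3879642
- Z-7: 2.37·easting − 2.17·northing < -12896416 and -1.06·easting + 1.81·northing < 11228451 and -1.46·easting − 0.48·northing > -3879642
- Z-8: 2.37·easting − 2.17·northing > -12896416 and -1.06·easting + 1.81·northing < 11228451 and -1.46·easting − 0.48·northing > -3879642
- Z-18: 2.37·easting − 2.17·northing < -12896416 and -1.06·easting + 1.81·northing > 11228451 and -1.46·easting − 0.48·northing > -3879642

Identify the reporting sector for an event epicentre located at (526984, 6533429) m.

2.37·526984 − 2.17·6533429 = -12928588.850, which is < -12896416
-1.06·526984 + 1.81·6533429 = 11266903.450, which is > 11228451
-1.46·526984 − 0.48·6533429 = -3905442.560, which is < -3879642
This sign pattern matches Z-5.

Z-5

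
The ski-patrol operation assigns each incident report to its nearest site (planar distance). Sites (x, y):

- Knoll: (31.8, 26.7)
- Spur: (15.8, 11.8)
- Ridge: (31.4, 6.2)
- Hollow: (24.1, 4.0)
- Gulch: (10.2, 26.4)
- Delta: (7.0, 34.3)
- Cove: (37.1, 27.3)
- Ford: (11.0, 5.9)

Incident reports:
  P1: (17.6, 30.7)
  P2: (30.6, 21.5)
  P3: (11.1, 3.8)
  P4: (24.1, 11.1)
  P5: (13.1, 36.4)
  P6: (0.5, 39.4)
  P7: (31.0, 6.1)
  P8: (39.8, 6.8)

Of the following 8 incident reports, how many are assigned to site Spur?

P1 → Gulch
P2 → Knoll
P3 → Ford
P4 → Hollow
P5 → Delta
P6 → Delta
P7 → Ridge
P8 → Ridge
0 of the 8 go to Spur.

0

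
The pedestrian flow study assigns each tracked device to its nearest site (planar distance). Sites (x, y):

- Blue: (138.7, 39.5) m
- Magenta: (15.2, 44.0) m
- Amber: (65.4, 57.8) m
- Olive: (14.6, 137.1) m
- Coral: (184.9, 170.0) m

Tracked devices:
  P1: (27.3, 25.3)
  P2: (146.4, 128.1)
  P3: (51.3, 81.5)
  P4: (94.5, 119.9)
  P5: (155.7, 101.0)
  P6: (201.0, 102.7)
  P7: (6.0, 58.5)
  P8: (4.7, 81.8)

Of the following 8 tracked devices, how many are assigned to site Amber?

P1 → Magenta
P2 → Coral
P3 → Amber
P4 → Amber
P5 → Blue
P6 → Coral
P7 → Magenta
P8 → Magenta
2 of the 8 go to Amber.

2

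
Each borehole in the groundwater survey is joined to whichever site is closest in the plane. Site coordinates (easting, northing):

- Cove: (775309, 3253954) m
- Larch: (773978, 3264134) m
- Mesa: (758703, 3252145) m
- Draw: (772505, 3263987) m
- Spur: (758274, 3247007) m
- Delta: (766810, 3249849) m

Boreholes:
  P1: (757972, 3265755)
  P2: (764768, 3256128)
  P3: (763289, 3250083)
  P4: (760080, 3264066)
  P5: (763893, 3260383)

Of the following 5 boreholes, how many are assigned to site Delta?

P1 → Mesa
P2 → Delta
P3 → Delta
P4 → Mesa
P5 → Draw
2 of the 5 go to Delta.

2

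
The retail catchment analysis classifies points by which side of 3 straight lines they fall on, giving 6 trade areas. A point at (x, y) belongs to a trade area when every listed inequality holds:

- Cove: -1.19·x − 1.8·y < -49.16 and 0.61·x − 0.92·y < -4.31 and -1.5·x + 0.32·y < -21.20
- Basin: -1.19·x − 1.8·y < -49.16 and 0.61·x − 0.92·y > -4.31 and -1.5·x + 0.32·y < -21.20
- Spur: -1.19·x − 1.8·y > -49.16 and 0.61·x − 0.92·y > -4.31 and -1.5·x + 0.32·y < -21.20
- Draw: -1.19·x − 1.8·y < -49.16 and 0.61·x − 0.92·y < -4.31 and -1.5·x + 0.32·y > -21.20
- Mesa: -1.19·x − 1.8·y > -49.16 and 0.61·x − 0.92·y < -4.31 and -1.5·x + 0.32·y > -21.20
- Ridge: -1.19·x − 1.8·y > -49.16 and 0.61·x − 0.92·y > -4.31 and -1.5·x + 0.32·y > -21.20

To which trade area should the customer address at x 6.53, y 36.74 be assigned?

-1.19·6.53 − 1.8·36.74 = -73.903, which is < -49.16
0.61·6.53 − 0.92·36.74 = -29.818, which is < -4.31
-1.5·6.53 + 0.32·36.74 = 1.962, which is > -21.20
This sign pattern matches Draw.

Draw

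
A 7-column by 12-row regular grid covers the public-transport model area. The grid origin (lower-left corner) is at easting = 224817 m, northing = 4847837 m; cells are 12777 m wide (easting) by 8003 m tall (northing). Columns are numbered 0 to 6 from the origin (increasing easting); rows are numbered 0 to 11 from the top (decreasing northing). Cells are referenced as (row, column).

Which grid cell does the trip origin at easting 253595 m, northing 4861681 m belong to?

(10, 2)

Column index: ⌊(253595 − 224817) / 12777⌋ = ⌊2.252⌋ = 2
Row offset from origin: ⌊(4861681 − 4847837) / 8003⌋ = ⌊1.730⌋ = 1 → row 10 (counted from top)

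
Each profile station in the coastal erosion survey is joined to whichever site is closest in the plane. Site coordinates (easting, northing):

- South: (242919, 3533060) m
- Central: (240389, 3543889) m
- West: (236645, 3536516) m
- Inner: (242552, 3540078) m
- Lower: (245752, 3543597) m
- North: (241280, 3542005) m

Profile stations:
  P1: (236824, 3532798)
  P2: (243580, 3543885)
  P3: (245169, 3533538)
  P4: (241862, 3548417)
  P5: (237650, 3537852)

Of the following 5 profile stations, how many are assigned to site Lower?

1

P1 → West
P2 → Lower
P3 → South
P4 → Central
P5 → West
1 of the 5 goes to Lower.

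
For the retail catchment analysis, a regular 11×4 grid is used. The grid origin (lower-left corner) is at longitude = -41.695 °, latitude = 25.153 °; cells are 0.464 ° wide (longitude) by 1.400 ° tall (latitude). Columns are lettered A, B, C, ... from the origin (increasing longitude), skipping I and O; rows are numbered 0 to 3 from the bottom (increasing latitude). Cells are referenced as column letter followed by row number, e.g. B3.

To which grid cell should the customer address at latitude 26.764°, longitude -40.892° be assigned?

Column index: ⌊(-40.892 − -41.695) / 0.464⌋ = ⌊1.731⌋ = 1 → column B
Row offset from origin: ⌊(26.764 − 25.153) / 1.400⌋ = ⌊1.151⌋ = 1 → row 1

B1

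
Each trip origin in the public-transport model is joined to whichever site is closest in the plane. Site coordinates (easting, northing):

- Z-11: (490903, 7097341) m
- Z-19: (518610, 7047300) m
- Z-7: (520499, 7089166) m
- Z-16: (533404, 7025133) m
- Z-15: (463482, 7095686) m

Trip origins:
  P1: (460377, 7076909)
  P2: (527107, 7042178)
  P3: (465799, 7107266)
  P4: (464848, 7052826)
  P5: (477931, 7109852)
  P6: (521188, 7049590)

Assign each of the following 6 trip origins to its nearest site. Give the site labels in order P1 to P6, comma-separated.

P1 → Z-15 (d²=362216754.00)
P2 → Z-19 (d²=98433893.00)
P3 → Z-15 (d²=139464889.00)
P4 → Z-15 (d²=1838845556.00)
P5 → Z-11 (d²=324797905.00)
P6 → Z-19 (d²=11890184.00)

Z-15, Z-19, Z-15, Z-15, Z-11, Z-19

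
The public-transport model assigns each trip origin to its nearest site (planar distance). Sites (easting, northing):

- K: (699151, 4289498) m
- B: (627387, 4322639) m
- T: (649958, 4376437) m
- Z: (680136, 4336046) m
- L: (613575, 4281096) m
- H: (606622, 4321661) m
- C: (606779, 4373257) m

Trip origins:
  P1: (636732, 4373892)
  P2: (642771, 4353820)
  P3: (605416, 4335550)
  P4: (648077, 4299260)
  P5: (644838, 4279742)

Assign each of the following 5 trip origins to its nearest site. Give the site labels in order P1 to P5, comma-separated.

T, T, H, B, L

P1 → T (d²=181404101.00)
P2 → T (d²=563181658.00)
P3 → H (d²=194358757.00)
P4 → B (d²=974653741.00)
P5 → L (d²=979208485.00)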